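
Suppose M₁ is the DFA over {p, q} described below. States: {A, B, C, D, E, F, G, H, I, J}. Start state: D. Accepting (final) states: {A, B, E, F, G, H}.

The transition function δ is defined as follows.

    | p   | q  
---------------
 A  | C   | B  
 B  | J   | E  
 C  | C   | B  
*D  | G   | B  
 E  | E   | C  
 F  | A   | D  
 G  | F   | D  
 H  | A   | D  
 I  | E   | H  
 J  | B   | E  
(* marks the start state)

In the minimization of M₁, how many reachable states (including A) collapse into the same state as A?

1

Reachable states from the start: {A,B,C,D,E,F,G,J}. Unreachable: {H,I} — drop them.
Start with accepting vs non-accepting: {A,B,E,F,G} | {C,D,J}.
Split {A,B,E,F,G} by δ(·,p) → {E,F,G} and {A,B}.
Refine {E,F,G} on symbol p: members go to different blocks, giving {E,G} and {F}.
Split {E,G} by δ(·,p) → {E} and {G}.
On input p, block {C,D,J} splits into {C} and {D} and {J}.
Split {A,B} by δ(·,p) → {A} and {B}.
The partition is now stable with 8 blocks: {E} | {C} | {A} | {F} | {G} | {D} | {J} | {B}.
The equivalence class containing A is {A}, of size 1.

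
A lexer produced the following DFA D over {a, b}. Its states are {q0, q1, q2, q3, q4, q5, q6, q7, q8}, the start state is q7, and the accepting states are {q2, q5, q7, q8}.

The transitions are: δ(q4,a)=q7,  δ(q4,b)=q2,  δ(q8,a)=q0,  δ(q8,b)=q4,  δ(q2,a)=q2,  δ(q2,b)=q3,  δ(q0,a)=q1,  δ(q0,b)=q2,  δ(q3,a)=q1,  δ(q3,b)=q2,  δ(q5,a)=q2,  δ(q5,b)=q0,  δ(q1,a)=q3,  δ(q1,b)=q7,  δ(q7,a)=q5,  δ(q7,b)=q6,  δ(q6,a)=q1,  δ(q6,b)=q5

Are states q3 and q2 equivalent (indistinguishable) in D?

States {q4,q8} cannot be reached from the start state, so discard them.
Initial partition by acceptance: {q2,q5,q7} | {q0,q1,q3,q6}.
The partition is now stable with 2 blocks: {q2,q5,q7} | {q0,q1,q3,q6}.
q3 and q2 end up in different blocks, so they are distinguishable. For instance, the string 'ε' is accepted from only q2.

No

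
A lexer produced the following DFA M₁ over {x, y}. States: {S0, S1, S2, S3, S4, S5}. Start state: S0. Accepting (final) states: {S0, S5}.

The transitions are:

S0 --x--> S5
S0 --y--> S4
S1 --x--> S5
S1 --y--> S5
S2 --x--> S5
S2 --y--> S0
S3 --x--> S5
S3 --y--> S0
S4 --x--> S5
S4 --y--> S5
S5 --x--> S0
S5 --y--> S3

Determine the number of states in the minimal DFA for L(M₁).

First remove the unreachable states {S1,S2}; 4 states remain.
P0 = {S0,S5} | {S3,S4}.
No further refinement is possible. Final partition (2 blocks): {S0,S5} | {S3,S4}.

2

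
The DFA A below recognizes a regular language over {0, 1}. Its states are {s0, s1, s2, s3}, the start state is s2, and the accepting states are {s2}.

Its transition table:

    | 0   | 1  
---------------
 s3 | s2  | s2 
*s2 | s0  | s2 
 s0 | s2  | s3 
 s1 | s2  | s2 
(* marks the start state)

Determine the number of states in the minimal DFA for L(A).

3

Reachable states from the start: {s0,s2,s3}. Unreachable: {s1} — drop them.
Start with accepting vs non-accepting: {s2} | {s0,s3}.
Refine {s0,s3} on symbol 1: members go to different blocks, giving {s0} and {s3}.
Stable partition: {s2} | {s0} | {s3} — 3 equivalence classes.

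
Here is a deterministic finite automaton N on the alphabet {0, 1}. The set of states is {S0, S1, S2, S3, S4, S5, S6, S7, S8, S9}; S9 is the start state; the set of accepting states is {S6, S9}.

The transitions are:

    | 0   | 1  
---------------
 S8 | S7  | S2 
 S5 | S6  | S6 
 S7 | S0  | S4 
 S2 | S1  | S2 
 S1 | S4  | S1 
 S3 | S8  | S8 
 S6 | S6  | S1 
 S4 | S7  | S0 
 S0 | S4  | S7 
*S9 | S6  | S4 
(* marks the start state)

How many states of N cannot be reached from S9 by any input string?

BFS from S9 reaches {S0, S1, S4, S6, S7, S9}; the 4 state(s) S2, S3, S5, S8 are never visited.

4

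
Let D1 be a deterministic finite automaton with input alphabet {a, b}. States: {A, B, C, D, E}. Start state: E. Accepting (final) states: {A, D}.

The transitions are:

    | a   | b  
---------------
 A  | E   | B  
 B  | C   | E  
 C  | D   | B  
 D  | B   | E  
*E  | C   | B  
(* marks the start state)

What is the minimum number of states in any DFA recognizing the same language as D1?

First remove the unreachable states {A}; 4 states remain.
P0 = {D} | {B,C,E}.
Refine {B,C,E} on symbol a: members go to different blocks, giving {B,E} and {C}.
Stable partition: {D} | {B,E} | {C} — 3 equivalence classes.

3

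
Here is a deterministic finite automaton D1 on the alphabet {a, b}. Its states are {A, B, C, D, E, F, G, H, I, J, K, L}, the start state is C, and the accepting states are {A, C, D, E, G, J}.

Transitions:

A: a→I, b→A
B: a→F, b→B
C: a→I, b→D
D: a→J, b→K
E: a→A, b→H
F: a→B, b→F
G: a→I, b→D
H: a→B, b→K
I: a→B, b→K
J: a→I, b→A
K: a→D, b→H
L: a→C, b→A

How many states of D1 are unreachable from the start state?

3

No path from C leads to E, G, L; the other 9 states are all reachable.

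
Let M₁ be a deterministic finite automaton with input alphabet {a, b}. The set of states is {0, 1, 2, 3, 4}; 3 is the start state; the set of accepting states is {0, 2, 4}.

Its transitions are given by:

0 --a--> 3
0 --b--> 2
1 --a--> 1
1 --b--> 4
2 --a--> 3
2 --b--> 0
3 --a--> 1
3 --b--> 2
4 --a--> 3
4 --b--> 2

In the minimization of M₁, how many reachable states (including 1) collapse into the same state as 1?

2

Initial partition by acceptance: {0,2,4} | {1,3}.
The partition is now stable with 2 blocks: {0,2,4} | {1,3}.
State 1 belongs to the block {1,3}, which has 2 states.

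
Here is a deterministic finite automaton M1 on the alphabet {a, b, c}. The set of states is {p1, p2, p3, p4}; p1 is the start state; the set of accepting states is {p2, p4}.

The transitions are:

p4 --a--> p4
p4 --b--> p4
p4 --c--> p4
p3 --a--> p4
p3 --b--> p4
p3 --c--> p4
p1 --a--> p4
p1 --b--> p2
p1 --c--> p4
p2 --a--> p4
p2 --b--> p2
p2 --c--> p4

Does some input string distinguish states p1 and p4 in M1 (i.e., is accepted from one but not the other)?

Yes

First remove the unreachable states {p3}; 3 states remain.
P0 = {p2,p4} | {p1}.
The partition is now stable with 2 blocks: {p2,p4} | {p1}.
p1 and p4 end up in different blocks, so they are distinguishable. For instance, the string 'ε' is accepted from only p4.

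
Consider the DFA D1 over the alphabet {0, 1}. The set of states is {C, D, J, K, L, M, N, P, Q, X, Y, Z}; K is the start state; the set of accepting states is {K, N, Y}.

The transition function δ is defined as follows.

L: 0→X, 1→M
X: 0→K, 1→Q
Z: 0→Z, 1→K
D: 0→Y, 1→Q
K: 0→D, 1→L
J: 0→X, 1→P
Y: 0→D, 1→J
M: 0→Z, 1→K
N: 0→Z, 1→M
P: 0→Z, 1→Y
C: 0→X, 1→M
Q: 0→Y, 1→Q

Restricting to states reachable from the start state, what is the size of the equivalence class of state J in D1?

2

First remove the unreachable states {C,N}; 10 states remain.
Start with accepting vs non-accepting: {K,Y} | {D,J,L,M,P,Q,X,Z}.
Refine {D,J,L,M,P,Q,X,Z} on symbol 0: members go to different blocks, giving {J,L,M,P,Z} and {D,Q,X}.
Split {J,L,M,P,Z} by δ(·,0) → {M,P,Z} and {J,L}.
Stable partition: {K,Y} | {M,P,Z} | {D,Q,X} | {J,L} — 4 equivalence classes.
The equivalence class containing J is {J,L}, of size 2.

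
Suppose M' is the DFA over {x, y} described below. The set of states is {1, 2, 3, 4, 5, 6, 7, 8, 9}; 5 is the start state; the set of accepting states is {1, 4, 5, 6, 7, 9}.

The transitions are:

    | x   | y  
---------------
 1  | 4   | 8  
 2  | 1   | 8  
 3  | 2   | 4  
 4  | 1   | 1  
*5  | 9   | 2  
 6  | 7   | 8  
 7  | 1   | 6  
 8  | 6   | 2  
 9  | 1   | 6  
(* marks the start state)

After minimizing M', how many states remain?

First remove the unreachable states {3}; 8 states remain.
P0 = {1,4,5,6,7,9} | {2,8}.
On input y, block {1,4,5,6,7,9} splits into {1,5,6} and {4,7,9}.
Stable partition: {1,5,6} | {2,8} | {4,7,9} — 3 equivalence classes.

3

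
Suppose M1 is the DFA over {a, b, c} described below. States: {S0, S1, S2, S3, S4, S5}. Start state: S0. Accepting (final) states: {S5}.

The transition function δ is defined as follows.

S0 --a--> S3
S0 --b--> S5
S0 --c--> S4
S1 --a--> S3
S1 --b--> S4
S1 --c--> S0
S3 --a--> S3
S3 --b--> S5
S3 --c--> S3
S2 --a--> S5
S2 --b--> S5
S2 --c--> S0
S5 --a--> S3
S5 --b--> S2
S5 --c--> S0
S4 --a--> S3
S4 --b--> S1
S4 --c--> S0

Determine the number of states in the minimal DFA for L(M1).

5

All states are reachable from the start state.
Initial partition by acceptance: {S5} | {S0,S1,S2,S3,S4}.
On input a, block {S0,S1,S2,S3,S4} splits into {S0,S1,S3,S4} and {S2}.
Split {S0,S1,S3,S4} by δ(·,b) → {S0,S3} and {S1,S4}.
Refine {S0,S3} on symbol c: members go to different blocks, giving {S0} and {S3}.
No further refinement is possible. Final partition (5 blocks): {S5} | {S0} | {S2} | {S1,S4} | {S3}.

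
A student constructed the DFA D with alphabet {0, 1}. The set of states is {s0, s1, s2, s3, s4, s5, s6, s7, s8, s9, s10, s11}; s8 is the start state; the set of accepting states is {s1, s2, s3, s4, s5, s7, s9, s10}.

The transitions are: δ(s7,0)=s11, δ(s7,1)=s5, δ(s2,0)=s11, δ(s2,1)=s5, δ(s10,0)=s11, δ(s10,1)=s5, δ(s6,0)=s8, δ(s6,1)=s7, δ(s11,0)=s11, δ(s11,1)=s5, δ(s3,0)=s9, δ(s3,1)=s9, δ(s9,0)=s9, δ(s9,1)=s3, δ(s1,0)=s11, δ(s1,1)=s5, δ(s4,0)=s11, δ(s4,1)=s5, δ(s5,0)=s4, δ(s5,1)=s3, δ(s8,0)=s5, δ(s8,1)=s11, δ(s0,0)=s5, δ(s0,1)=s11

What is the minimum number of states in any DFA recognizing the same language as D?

5

First remove the unreachable states {s0,s1,s2,s6,s7,s10}; 6 states remain.
Start with accepting vs non-accepting: {s3,s4,s5,s9} | {s8,s11}.
Split {s3,s4,s5,s9} by δ(·,0) → {s3,s5,s9} and {s4}.
Split {s3,s5,s9} by δ(·,0) → {s3,s9} and {s5}.
On input 0, block {s8,s11} splits into {s8} and {s11}.
The partition is now stable with 5 blocks: {s3,s9} | {s8} | {s4} | {s5} | {s11}.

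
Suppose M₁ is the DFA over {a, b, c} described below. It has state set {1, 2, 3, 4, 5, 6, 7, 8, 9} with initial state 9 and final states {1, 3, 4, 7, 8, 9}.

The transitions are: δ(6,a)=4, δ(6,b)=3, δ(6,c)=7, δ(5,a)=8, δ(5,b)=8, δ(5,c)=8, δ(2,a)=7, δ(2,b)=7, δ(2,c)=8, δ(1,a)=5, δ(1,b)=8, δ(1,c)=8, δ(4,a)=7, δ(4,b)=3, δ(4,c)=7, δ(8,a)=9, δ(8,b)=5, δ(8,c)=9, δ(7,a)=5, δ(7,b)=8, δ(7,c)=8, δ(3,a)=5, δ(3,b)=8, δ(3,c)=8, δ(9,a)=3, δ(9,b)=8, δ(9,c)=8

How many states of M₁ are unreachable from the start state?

5

BFS from 9 reaches {3, 5, 8, 9}; the 5 state(s) 1, 2, 4, 6, 7 are never visited.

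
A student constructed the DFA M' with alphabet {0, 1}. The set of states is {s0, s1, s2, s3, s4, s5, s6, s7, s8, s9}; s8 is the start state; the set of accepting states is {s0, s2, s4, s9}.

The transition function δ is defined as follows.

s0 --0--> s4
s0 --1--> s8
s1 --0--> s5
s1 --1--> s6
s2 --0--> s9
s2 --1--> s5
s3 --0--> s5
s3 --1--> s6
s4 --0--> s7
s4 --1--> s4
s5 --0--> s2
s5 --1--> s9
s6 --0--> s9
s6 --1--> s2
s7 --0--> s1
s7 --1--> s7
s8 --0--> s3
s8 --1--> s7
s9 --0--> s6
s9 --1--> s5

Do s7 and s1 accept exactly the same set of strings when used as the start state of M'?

First remove the unreachable states {s0,s4}; 8 states remain.
P0 = {s2,s9} | {s1,s3,s5,s6,s7,s8}.
Split {s2,s9} by δ(·,0) → {s2} and {s9}.
Refine {s1,s3,s5,s6,s7,s8} on symbol 0: members go to different blocks, giving {s1,s3,s7,s8} and {s5} and {s6}.
Split {s1,s3,s7,s8} by δ(·,0) → {s1,s3} and {s7,s8}.
No further refinement is possible. Final partition (6 blocks): {s2} | {s1,s3} | {s9} | {s5} | {s6} | {s7,s8}.
s7 and s1 end up in different blocks, so they are distinguishable. For instance, the string '00' is accepted from only s1.

No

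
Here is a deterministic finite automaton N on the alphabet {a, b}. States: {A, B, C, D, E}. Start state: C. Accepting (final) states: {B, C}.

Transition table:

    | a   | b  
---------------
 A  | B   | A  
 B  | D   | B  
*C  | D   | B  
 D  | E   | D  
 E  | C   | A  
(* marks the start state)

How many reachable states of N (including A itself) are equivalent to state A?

Initial partition by acceptance: {B,C} | {A,D,E}.
Split {A,D,E} by δ(·,a) → {A,E} and {D}.
The partition is now stable with 3 blocks: {B,C} | {A,E} | {D}.
The equivalence class containing A is {A,E}, of size 2.

2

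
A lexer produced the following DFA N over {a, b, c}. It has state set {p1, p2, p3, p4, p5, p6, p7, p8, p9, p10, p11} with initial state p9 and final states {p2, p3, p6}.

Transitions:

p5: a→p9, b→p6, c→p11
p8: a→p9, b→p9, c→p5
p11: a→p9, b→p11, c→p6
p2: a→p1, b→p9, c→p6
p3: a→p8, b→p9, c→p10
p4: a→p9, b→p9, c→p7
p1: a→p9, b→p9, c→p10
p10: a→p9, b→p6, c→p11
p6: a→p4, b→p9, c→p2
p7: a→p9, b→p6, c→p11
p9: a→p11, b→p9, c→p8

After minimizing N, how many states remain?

5

Reachable states from the start: {p1,p2,p4,p5,p6,p7,p8,p9,p10,p11}. Unreachable: {p3} — drop them.
Start with accepting vs non-accepting: {p2,p6} | {p1,p4,p5,p7,p8,p9,p10,p11}.
On input b, block {p1,p4,p5,p7,p8,p9,p10,p11} splits into {p1,p4,p8,p9,p11} and {p5,p7,p10}.
On input c, block {p1,p4,p8,p9,p11} splits into {p1,p4,p8} and {p9} and {p11}.
No further refinement is possible. Final partition (5 blocks): {p2,p6} | {p1,p4,p8} | {p5,p7,p10} | {p9} | {p11}.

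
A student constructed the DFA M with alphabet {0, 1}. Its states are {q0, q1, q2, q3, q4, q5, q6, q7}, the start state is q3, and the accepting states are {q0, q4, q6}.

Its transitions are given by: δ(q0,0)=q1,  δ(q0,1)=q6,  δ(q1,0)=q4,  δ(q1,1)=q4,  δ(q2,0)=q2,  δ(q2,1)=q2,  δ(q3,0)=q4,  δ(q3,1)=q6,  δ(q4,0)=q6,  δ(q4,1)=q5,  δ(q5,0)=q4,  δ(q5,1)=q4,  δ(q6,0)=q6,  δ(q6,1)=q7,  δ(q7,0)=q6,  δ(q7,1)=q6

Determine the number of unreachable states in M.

No path from q3 leads to q0, q1, q2; the other 5 states are all reachable.

3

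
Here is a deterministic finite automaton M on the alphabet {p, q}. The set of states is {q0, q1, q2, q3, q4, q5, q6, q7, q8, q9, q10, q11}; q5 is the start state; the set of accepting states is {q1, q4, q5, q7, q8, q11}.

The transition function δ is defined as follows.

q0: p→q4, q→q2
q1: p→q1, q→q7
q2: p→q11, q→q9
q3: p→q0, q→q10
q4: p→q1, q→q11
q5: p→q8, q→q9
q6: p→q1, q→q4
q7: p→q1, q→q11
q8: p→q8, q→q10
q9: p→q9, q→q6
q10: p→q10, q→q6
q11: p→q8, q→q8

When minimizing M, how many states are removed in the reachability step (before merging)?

3

BFS from q5 reaches {q1, q4, q5, q6, q7, q8, q9, q10, q11}; the 3 state(s) q0, q2, q3 are never visited.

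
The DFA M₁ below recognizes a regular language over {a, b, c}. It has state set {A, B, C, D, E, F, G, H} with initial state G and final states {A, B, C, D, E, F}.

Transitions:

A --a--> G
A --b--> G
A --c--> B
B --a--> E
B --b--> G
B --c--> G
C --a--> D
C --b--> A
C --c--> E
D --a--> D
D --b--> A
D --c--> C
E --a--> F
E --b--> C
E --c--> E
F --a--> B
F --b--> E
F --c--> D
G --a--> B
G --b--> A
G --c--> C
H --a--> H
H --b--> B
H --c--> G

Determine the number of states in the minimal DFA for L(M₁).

Reachable states from the start: {A,B,C,D,E,F,G}. Unreachable: {H} — drop them.
Start with accepting vs non-accepting: {A,B,C,D,E,F} | {G}.
Split {A,B,C,D,E,F} by δ(·,a) → {B,C,D,E,F} and {A}.
On input b, block {B,C,D,E,F} splits into {C,D} and {E,F} and {B}.
Refine {C,D} on symbol c: members go to different blocks, giving {C} and {D}.
On input a, block {E,F} splits into {E} and {F}.
No further refinement is possible. Final partition (7 blocks): {C} | {G} | {A} | {E} | {B} | {D} | {F}.

7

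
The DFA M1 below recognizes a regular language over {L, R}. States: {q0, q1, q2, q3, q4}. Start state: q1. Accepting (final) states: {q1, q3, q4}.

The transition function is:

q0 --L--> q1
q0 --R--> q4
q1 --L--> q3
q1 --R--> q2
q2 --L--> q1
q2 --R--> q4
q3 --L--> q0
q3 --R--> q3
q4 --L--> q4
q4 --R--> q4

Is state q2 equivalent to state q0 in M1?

Yes

Initial partition by acceptance: {q1,q3,q4} | {q0,q2}.
On input L, block {q1,q3,q4} splits into {q1,q4} and {q3}.
On input L, block {q1,q4} splits into {q1} and {q4}.
Stable partition: {q1} | {q0,q2} | {q3} | {q4} — 4 equivalence classes.
q2 and q0 lie in the same block of the stable partition, so they are equivalent — no string distinguishes them.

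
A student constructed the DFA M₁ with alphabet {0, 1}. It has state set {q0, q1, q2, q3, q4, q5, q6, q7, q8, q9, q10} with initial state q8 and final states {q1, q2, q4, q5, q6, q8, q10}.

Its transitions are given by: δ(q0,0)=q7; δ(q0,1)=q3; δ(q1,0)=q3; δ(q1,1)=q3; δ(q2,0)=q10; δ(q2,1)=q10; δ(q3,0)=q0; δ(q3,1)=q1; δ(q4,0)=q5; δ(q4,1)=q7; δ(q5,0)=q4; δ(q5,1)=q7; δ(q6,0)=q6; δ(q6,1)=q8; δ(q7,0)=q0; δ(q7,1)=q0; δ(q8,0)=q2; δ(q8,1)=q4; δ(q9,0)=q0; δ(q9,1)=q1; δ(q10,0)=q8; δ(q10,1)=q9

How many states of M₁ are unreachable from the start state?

1

No path from q8 leads to q6; the other 10 states are all reachable.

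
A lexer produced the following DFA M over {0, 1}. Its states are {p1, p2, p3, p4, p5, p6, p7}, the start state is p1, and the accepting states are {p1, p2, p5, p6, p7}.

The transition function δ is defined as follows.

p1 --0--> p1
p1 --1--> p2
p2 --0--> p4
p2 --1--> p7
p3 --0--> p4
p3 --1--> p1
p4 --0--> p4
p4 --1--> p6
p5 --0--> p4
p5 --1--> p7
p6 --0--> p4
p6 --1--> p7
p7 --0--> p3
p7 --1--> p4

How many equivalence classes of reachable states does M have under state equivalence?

States {p5} cannot be reached from the start state, so discard them.
Initial partition by acceptance: {p1,p2,p6,p7} | {p3,p4}.
Refine {p1,p2,p6,p7} on symbol 0: members go to different blocks, giving {p2,p6,p7} and {p1}.
On input 1, block {p2,p6,p7} splits into {p2,p6} and {p7}.
Refine {p3,p4} on symbol 1: members go to different blocks, giving {p3} and {p4}.
The partition is now stable with 5 blocks: {p2,p6} | {p3} | {p1} | {p7} | {p4}.

5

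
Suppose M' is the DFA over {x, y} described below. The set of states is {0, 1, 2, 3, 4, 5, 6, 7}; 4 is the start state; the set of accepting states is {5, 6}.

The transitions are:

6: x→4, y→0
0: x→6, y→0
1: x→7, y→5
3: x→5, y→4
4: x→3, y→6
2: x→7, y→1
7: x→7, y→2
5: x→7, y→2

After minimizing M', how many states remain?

8

Every state is reachable, so we keep all 8.
P0 = {5,6} | {0,1,2,3,4,7}.
Split {0,1,2,3,4,7} by δ(·,x) → {1,2,4,7} and {0,3}.
Refine {5,6} on symbol y: members go to different blocks, giving {5} and {6}.
On input x, block {1,2,4,7} splits into {1,2,7} and {4}.
On input y, block {1,2,7} splits into {2,7} and {1}.
Split {2,7} by δ(·,y) → {2} and {7}.
Split {0,3} by δ(·,x) → {0} and {3}.
The partition is now stable with 8 blocks: {5} | {2} | {0} | {6} | {4} | {1} | {7} | {3}.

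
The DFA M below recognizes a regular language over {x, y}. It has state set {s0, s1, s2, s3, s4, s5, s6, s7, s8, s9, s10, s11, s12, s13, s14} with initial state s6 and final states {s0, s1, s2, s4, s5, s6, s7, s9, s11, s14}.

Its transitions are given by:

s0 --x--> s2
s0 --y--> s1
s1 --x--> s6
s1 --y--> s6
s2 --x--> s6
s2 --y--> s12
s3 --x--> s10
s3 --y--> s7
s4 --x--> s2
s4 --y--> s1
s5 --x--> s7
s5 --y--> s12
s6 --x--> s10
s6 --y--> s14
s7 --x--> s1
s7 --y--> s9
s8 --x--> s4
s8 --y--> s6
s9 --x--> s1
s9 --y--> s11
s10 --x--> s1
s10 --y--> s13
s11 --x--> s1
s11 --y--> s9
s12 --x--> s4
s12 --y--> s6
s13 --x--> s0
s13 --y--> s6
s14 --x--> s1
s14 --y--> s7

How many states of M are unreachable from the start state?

3

BFS from s6 reaches {s0, s1, s2, s4, s6, s7, s9, s10, s11, s12, s13, s14}; the 3 state(s) s3, s5, s8 are never visited.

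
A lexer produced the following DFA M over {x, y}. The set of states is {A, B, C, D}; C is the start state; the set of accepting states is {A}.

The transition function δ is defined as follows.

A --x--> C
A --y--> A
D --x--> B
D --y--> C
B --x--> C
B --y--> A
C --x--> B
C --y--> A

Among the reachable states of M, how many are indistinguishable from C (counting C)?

States {D} cannot be reached from the start state, so discard them.
Initial partition by acceptance: {A} | {B,C}.
No further refinement is possible. Final partition (2 blocks): {A} | {B,C}.
State C belongs to the block {B,C}, which has 2 states.

2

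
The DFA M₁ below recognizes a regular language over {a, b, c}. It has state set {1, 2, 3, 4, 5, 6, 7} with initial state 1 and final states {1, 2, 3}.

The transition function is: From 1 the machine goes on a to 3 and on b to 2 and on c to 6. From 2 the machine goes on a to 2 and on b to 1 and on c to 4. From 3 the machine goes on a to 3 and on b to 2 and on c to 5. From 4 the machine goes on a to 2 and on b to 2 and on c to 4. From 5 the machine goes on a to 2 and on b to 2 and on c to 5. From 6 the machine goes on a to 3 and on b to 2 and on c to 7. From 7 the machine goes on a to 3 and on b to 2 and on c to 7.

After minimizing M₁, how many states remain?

All states are reachable from the start state.
P0 = {1,2,3} | {4,5,6,7}.
The partition is now stable with 2 blocks: {1,2,3} | {4,5,6,7}.

2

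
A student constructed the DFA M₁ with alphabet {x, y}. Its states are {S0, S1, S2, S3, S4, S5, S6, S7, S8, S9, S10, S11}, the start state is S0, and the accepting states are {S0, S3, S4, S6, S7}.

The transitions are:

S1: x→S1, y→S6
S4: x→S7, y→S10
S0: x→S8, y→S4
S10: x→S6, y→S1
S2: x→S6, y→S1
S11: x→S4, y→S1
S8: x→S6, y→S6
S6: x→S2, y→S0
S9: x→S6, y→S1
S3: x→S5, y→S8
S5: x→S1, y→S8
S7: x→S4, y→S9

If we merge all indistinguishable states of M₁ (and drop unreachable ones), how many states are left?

First remove the unreachable states {S3,S5,S11}; 9 states remain.
P0 = {S0,S4,S6,S7} | {S1,S2,S8,S9,S10}.
Split {S0,S4,S6,S7} by δ(·,x) → {S0,S6} and {S4,S7}.
On input y, block {S0,S6} splits into {S0} and {S6}.
Split {S1,S2,S8,S9,S10} by δ(·,x) → {S2,S8,S9,S10} and {S1}.
On input y, block {S2,S8,S9,S10} splits into {S2,S9,S10} and {S8}.
Stable partition: {S0} | {S2,S9,S10} | {S4,S7} | {S6} | {S1} | {S8} — 6 equivalence classes.

6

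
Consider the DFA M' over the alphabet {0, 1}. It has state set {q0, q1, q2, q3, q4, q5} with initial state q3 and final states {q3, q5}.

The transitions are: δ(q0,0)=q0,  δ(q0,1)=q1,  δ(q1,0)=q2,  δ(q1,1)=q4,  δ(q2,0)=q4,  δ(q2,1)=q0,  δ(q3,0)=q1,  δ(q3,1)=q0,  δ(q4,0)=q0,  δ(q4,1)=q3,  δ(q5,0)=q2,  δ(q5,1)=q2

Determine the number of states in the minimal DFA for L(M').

5

States {q5} cannot be reached from the start state, so discard them.
Start with accepting vs non-accepting: {q3} | {q0,q1,q2,q4}.
Split {q0,q1,q2,q4} by δ(·,1) → {q0,q1,q2} and {q4}.
On input 0, block {q0,q1,q2} splits into {q0,q1} and {q2}.
On input 0, block {q0,q1} splits into {q0} and {q1}.
No further refinement is possible. Final partition (5 blocks): {q3} | {q0} | {q4} | {q2} | {q1}.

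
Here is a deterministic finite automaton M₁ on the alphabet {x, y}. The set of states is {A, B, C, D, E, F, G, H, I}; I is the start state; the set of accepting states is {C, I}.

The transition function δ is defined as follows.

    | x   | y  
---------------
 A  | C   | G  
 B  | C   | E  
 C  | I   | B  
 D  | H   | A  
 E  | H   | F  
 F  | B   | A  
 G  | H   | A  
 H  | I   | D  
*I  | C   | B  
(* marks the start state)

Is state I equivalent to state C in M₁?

Yes

Initial partition by acceptance: {C,I} | {A,B,D,E,F,G,H}.
Refine {A,B,D,E,F,G,H} on symbol x: members go to different blocks, giving {D,E,F,G} and {A,B,H}.
On input y, block {D,E,F,G} splits into {D,F,G} and {E}.
Split {A,B,H} by δ(·,y) → {A,H} and {B}.
Split {D,F,G} by δ(·,x) → {D,G} and {F}.
Stable partition: {C,I} | {D,G} | {A,H} | {E} | {B} | {F} — 6 equivalence classes.
I and C lie in the same block of the stable partition, so they are equivalent — no string distinguishes them.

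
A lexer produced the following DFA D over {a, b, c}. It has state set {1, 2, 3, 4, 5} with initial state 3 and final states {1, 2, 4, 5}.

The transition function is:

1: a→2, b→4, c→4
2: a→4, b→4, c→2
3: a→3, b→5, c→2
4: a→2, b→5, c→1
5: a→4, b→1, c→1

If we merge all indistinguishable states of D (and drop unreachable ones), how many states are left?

Initial partition by acceptance: {1,2,4,5} | {3}.
The partition is now stable with 2 blocks: {1,2,4,5} | {3}.

2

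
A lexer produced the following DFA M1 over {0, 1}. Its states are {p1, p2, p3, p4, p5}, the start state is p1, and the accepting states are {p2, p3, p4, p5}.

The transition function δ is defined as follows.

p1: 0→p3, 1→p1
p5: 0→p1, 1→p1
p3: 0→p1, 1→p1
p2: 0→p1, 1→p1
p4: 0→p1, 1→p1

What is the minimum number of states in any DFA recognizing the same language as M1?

2

States {p2,p4,p5} cannot be reached from the start state, so discard them.
Initial partition by acceptance: {p3} | {p1}.
Stable partition: {p3} | {p1} — 2 equivalence classes.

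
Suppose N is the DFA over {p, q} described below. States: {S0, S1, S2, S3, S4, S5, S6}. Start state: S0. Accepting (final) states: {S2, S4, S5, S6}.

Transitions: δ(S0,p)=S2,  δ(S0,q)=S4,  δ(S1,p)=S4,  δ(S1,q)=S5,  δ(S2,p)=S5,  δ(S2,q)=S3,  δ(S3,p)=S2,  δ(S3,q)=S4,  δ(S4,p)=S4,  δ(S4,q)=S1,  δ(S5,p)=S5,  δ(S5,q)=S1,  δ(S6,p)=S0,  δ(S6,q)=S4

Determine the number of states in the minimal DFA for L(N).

States {S6} cannot be reached from the start state, so discard them.
Initial partition by acceptance: {S2,S4,S5} | {S0,S1,S3}.
The partition is now stable with 2 blocks: {S2,S4,S5} | {S0,S1,S3}.

2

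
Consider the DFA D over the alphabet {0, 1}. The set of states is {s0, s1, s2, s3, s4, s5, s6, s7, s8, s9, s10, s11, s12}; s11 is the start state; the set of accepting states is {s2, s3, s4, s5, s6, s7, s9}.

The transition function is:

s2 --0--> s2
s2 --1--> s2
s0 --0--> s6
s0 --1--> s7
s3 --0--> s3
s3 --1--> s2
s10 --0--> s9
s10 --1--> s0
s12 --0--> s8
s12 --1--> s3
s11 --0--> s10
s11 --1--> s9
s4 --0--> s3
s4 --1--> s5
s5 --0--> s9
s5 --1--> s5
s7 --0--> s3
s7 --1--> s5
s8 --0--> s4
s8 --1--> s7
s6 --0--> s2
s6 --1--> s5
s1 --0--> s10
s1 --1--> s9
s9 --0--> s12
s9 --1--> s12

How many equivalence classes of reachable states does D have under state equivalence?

8

First remove the unreachable states {s1}; 12 states remain.
P0 = {s2,s3,s4,s5,s6,s7,s9} | {s0,s8,s10,s11,s12}.
Refine {s2,s3,s4,s5,s6,s7,s9} on symbol 0: members go to different blocks, giving {s2,s3,s4,s5,s6,s7} and {s9}.
On input 0, block {s2,s3,s4,s5,s6,s7} splits into {s2,s3,s4,s6,s7} and {s5}.
Split {s2,s3,s4,s6,s7} by δ(·,1) → {s4,s6,s7} and {s2,s3}.
On input 0, block {s0,s8,s10,s11,s12} splits into {s0,s8} and {s11,s12} and {s10}.
Split {s11,s12} by δ(·,0) → {s11} and {s12}.
The partition is now stable with 8 blocks: {s4,s6,s7} | {s0,s8} | {s9} | {s5} | {s2,s3} | {s11} | {s10} | {s12}.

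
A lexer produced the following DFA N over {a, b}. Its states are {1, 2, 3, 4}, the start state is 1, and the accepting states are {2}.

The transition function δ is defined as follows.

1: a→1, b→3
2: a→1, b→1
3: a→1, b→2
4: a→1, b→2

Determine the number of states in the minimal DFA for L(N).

Reachable states from the start: {1,2,3}. Unreachable: {4} — drop them.
P0 = {2} | {1,3}.
Refine {1,3} on symbol b: members go to different blocks, giving {1} and {3}.
No further refinement is possible. Final partition (3 blocks): {2} | {1} | {3}.

3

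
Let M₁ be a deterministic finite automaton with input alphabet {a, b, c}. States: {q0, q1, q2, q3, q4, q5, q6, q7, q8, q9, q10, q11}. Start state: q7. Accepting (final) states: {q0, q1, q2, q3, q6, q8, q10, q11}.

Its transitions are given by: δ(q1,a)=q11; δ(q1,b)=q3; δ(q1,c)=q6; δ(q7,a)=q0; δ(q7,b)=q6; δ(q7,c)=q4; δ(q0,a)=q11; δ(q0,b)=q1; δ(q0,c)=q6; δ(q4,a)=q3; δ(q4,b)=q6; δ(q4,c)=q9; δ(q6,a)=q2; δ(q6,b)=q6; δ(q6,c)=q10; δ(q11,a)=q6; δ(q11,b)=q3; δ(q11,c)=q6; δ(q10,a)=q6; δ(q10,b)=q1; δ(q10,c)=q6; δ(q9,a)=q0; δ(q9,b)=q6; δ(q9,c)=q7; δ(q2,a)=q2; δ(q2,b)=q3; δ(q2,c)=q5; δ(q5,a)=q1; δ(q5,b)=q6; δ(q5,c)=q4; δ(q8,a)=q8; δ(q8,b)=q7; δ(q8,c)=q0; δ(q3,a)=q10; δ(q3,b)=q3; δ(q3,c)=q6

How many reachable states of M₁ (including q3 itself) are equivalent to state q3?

3

States {q8} cannot be reached from the start state, so discard them.
Start with accepting vs non-accepting: {q0,q1,q2,q3,q6,q10,q11} | {q4,q5,q7,q9}.
Split {q0,q1,q2,q3,q6,q10,q11} by δ(·,c) → {q0,q1,q3,q6,q10,q11} and {q2}.
Split {q0,q1,q3,q6,q10,q11} by δ(·,a) → {q0,q1,q3,q10,q11} and {q6}.
Refine {q0,q1,q3,q10,q11} on symbol a: members go to different blocks, giving {q0,q1,q3} and {q10,q11}.
Stable partition: {q0,q1,q3} | {q4,q5,q7,q9} | {q2} | {q6} | {q10,q11} — 5 equivalence classes.
The equivalence class containing q3 is {q0,q1,q3}, of size 3.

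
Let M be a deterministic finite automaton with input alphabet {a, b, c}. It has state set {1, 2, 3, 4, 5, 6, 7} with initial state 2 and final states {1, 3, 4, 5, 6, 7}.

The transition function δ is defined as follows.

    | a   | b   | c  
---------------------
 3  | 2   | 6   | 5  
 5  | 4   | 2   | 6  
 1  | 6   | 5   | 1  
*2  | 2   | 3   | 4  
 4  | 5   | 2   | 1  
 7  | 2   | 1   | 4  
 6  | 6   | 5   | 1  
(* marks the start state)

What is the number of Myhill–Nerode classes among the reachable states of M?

4

States {7} cannot be reached from the start state, so discard them.
P0 = {1,3,4,5,6} | {2}.
Refine {1,3,4,5,6} on symbol a: members go to different blocks, giving {1,4,5,6} and {3}.
Refine {1,4,5,6} on symbol b: members go to different blocks, giving {1,6} and {4,5}.
The partition is now stable with 4 blocks: {1,6} | {2} | {3} | {4,5}.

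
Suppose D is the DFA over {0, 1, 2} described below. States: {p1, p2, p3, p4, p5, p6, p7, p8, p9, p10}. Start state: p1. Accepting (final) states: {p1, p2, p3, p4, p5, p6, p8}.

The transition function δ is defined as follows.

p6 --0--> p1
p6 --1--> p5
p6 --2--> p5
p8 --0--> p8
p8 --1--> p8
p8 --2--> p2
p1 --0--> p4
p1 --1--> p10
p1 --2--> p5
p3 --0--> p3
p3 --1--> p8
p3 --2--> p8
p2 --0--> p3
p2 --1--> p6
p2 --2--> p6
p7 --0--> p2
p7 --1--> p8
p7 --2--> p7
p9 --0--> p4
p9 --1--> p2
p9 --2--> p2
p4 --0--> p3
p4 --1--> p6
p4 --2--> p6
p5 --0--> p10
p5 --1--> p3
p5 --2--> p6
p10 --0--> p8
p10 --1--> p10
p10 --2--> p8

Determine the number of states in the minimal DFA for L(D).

7

Reachable states from the start: {p1,p2,p3,p4,p5,p6,p8,p10}. Unreachable: {p7,p9} — drop them.
Start with accepting vs non-accepting: {p1,p2,p3,p4,p5,p6,p8} | {p10}.
On input 0, block {p1,p2,p3,p4,p5,p6,p8} splits into {p1,p2,p3,p4,p6,p8} and {p5}.
Split {p1,p2,p3,p4,p6,p8} by δ(·,1) → {p2,p3,p4,p8} and {p1} and {p6}.
Refine {p2,p3,p4,p8} on symbol 1: members go to different blocks, giving {p2,p4} and {p3,p8}.
Split {p3,p8} by δ(·,2) → {p3} and {p8}.
No further refinement is possible. Final partition (7 blocks): {p2,p4} | {p10} | {p5} | {p1} | {p6} | {p3} | {p8}.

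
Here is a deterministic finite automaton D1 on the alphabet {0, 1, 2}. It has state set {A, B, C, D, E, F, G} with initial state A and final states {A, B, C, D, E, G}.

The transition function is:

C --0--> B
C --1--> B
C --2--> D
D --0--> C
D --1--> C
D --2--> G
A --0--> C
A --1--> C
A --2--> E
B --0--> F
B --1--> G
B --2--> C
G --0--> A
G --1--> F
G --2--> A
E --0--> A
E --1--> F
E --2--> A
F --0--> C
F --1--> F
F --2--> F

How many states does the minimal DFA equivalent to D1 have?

Every state is reachable, so we keep all 7.
Start with accepting vs non-accepting: {A,B,C,D,E,G} | {F}.
Refine {A,B,C,D,E,G} on symbol 0: members go to different blocks, giving {A,C,D,E,G} and {B}.
On input 0, block {A,C,D,E,G} splits into {A,D,E,G} and {C}.
Split {A,D,E,G} by δ(·,0) → {A,D} and {E,G}.
No further refinement is possible. Final partition (5 blocks): {A,D} | {F} | {B} | {C} | {E,G}.

5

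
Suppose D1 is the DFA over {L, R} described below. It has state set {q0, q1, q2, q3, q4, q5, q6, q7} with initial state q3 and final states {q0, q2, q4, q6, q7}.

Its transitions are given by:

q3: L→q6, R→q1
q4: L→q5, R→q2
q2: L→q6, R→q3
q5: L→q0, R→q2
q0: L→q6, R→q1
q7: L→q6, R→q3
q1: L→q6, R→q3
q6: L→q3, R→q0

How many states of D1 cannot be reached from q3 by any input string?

BFS from q3 reaches {q0, q1, q3, q6}; the 4 state(s) q2, q4, q5, q7 are never visited.

4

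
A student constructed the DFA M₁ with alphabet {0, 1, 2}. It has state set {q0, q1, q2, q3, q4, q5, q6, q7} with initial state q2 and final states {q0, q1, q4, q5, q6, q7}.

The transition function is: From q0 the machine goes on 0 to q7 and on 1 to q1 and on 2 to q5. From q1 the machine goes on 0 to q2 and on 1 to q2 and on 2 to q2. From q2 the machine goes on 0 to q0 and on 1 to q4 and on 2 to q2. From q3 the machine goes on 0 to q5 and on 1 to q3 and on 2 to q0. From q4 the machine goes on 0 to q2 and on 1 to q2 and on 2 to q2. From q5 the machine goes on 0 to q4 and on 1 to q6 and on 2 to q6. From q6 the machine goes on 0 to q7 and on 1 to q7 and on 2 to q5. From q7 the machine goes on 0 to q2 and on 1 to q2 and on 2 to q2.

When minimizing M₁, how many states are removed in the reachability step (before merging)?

1

No path from q2 leads to q3; the other 7 states are all reachable.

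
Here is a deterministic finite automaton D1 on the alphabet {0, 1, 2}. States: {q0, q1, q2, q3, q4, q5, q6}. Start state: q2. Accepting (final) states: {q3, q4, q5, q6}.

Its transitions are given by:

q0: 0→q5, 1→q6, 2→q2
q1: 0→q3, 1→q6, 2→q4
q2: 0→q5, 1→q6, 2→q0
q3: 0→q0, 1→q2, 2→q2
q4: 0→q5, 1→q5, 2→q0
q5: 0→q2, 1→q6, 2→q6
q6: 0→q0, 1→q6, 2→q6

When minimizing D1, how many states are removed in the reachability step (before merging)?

3

No path from q2 leads to q1, q3, q4; the other 4 states are all reachable.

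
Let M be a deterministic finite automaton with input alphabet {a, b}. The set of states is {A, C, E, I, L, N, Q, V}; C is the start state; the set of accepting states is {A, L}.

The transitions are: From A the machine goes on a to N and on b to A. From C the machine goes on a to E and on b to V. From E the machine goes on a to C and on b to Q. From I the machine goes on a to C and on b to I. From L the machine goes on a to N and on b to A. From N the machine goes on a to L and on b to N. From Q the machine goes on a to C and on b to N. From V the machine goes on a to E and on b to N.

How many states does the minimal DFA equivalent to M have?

First remove the unreachable states {I}; 7 states remain.
Start with accepting vs non-accepting: {A,L} | {C,E,N,Q,V}.
Split {C,E,N,Q,V} by δ(·,a) → {C,E,Q,V} and {N}.
Refine {C,E,Q,V} on symbol b: members go to different blocks, giving {C,E} and {Q,V}.
No further refinement is possible. Final partition (4 blocks): {A,L} | {C,E} | {N} | {Q,V}.

4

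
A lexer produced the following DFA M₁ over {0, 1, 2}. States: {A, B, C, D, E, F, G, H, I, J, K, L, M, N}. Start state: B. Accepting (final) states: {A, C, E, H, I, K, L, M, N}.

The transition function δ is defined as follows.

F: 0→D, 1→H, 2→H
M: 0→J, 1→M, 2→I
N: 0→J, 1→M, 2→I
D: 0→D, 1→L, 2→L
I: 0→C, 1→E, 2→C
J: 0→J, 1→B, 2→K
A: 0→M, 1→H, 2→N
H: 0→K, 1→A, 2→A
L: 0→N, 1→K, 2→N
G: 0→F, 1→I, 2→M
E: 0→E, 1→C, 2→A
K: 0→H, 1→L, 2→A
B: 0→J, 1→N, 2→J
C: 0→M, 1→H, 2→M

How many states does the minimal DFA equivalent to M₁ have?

States {D,F,G} cannot be reached from the start state, so discard them.
Start with accepting vs non-accepting: {A,C,E,H,I,K,L,M,N} | {B,J}.
Split {A,C,E,H,I,K,L,M,N} by δ(·,0) → {A,C,E,H,I,K,L} and {M,N}.
On input 0, block {A,C,E,H,I,K,L} splits into {E,H,I,K} and {A,C,L}.
On input 0, block {E,H,I,K} splits into {E,H,K} and {I}.
On input 1, block {B,J} splits into {B} and {J}.
The partition is now stable with 6 blocks: {E,H,K} | {B} | {M,N} | {A,C,L} | {I} | {J}.

6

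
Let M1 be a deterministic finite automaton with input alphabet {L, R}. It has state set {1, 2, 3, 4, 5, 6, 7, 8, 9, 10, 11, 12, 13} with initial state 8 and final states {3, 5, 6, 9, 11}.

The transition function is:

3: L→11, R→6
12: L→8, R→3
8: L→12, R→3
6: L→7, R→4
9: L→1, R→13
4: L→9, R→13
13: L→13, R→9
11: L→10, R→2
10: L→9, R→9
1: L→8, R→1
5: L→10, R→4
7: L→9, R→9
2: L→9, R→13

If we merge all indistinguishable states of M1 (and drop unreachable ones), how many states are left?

8

First remove the unreachable states {5}; 12 states remain.
Start with accepting vs non-accepting: {3,6,9,11} | {1,2,4,7,8,10,12,13}.
Split {3,6,9,11} by δ(·,L) → {6,9,11} and {3}.
On input L, block {1,2,4,7,8,10,12,13} splits into {1,8,12,13} and {2,4,7,10}.
Refine {6,9,11} on symbol L: members go to different blocks, giving {6,11} and {9}.
Split {1,8,12,13} by δ(·,R) → {8,12} and {1} and {13}.
On input R, block {2,4,7,10} splits into {2,4} and {7,10}.
No further refinement is possible. Final partition (8 blocks): {6,11} | {8,12} | {3} | {2,4} | {9} | {1} | {13} | {7,10}.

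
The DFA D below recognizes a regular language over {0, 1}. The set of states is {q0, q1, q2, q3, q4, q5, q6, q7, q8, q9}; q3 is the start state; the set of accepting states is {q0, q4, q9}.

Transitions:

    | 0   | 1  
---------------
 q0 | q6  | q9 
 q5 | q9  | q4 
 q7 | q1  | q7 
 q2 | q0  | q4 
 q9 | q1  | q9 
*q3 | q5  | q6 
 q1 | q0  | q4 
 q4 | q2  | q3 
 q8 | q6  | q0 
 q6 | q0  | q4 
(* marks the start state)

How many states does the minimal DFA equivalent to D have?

States {q7,q8} cannot be reached from the start state, so discard them.
Initial partition by acceptance: {q0,q4,q9} | {q1,q2,q3,q5,q6}.
On input 1, block {q0,q4,q9} splits into {q0,q9} and {q4}.
Split {q1,q2,q3,q5,q6} by δ(·,0) → {q1,q2,q5,q6} and {q3}.
The partition is now stable with 4 blocks: {q0,q9} | {q1,q2,q5,q6} | {q4} | {q3}.

4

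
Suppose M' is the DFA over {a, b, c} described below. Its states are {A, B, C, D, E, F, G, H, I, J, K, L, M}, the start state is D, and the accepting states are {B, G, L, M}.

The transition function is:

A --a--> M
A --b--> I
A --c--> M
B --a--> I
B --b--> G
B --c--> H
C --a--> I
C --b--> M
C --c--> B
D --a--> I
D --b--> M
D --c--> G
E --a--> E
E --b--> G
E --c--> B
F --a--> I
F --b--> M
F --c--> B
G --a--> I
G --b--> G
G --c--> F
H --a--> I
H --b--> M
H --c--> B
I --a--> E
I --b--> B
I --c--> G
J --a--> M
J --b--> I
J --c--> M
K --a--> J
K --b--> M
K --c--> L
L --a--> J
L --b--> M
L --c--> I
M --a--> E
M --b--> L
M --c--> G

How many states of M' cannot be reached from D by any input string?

BFS from D reaches {B, D, E, F, G, H, I, J, L, M}; the 3 state(s) A, C, K are never visited.

3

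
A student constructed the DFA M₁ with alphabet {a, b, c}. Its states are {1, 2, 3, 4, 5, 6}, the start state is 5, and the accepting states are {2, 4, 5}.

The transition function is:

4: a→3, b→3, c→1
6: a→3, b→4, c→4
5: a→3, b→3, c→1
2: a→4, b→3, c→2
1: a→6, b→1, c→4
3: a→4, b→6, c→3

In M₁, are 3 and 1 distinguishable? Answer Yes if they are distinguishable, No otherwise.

First remove the unreachable states {2}; 5 states remain.
Start with accepting vs non-accepting: {4,5} | {1,3,6}.
On input a, block {1,3,6} splits into {1,6} and {3}.
Split {1,6} by δ(·,a) → {1} and {6}.
No further refinement is possible. Final partition (4 blocks): {4,5} | {1} | {3} | {6}.
3 and 1 end up in different blocks, so they are distinguishable. For instance, the string 'a' is accepted from only 3.

Yes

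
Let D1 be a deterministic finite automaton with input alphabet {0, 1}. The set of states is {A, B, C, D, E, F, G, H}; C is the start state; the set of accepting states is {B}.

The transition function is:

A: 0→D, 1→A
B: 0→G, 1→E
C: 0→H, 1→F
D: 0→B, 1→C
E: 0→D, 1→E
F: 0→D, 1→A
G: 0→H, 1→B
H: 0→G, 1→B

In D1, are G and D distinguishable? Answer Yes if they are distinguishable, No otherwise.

Every state is reachable, so we keep all 8.
Initial partition by acceptance: {B} | {A,C,D,E,F,G,H}.
Refine {A,C,D,E,F,G,H} on symbol 0: members go to different blocks, giving {A,C,E,F,G,H} and {D}.
Split {A,C,E,F,G,H} by δ(·,0) → {A,E,F} and {C,G,H}.
Split {C,G,H} by δ(·,1) → {G,H} and {C}.
No further refinement is possible. Final partition (5 blocks): {B} | {A,E,F} | {D} | {G,H} | {C}.
G and D end up in different blocks, so they are distinguishable. For instance, the string '0' is accepted from only D.

Yes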